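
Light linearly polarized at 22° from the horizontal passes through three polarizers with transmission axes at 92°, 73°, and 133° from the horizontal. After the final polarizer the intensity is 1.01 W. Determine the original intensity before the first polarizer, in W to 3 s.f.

I₁ = I₀ cos²(92° − 22°) = I₀ cos²(70°) = 0.117 I₀.
I₂ = I₁ cos²(73° − 92°) = 0.117 I₀ · cos²(19°) = 0.1046 I₀.
I₃ = I₂ cos²(133° − 73°) = 0.1046 I₀ · cos²(60°) = 0.02614 I₀.
So 1.01 W = 0.02614 I₀, giving I₀ = 1.01/0.02614 = 38.63 W.

I₀ ≈ 38.6 W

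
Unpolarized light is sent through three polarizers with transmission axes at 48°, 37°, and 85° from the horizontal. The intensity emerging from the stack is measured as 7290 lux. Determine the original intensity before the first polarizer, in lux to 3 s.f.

Unpolarized light through the first polarizer → I₁ = ½ I₀, now polarized at 48°.
I₂ = I₁ cos²(37° − 48°) = 0.5 I₀ · cos²(11°) = 0.4818 I₀.
I₃ = I₂ cos²(85° − 37°) = 0.4818 I₀ · cos²(48°) = 0.2157 I₀.
So 7290 lux = 0.2157 I₀, giving I₀ = 7290/0.2157 = 3.379e+04 lux.

I₀ ≈ 3.38e4 lux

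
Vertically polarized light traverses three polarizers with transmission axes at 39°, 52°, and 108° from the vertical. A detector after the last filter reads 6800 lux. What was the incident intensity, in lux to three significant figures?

I₀ ≈ 3.79e4 lux

By Malus's law, I₁ = I₀ cos²(39° − 0°) = I₀ cos²(39°) = 0.604 I₀.
I₂ = I₁ cos²(52° − 39°) = 0.604 I₀ · cos²(13°) = 0.5734 I₀.
I₃ = I₂ cos²(108° − 52°) = 0.5734 I₀ · cos²(56°) = 0.1793 I₀.
So 6800 lux = 0.1793 I₀, giving I₀ = 6800/0.1793 = 3.793e+04 lux.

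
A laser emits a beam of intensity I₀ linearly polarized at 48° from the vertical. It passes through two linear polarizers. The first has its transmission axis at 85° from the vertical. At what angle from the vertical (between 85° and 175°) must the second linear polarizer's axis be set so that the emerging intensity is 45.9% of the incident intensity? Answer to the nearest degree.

I₁ = I₀ cos²(85° − 48°) = I₀ cos²(37°) = 0.6378 I₀.
Need I₂/I₀ = 0.459, so cos²(θ − 85°) = 0.459 / 0.6378 = 0.7196.
θ − 85° = arccos(√0.7196) = 32.0°, giving θ ≈ 85 + 32.0 = 117.0°.

θ ≈ 117°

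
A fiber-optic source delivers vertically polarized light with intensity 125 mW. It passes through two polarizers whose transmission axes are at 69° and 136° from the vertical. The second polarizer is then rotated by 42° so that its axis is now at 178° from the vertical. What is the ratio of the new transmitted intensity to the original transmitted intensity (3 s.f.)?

I_new/I_old ≈ 0.694

Before rotation:
I₁ = I₀ cos²(69° − 0°) = I₀ cos²(69°) = 0.1284 I₀.
I₂ = I₁ cos²(136° − 69°) = 0.1284 I₀ · cos²(67°) = 0.01961 I₀.
After rotation:
I₁ = I₀ cos²(69° − 0°) = I₀ cos²(69°) = 0.1284 I₀.
Angle between axes 1 and 2: 71°. I₂ = 0.1284 I₀ · cos²(71°) = 0.01361 I₀.
Ratio = 0.01361 / 0.01961 = 0.6943.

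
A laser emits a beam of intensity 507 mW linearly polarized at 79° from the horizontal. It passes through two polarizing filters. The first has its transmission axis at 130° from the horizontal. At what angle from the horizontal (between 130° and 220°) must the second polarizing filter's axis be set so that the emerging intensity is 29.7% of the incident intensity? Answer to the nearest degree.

θ ≈ 160°

By Malus's law, I₁ = I₀ cos²(130° − 79°) = I₀ cos²(51°) = 0.396 I₀.
Need I₂/I₀ = 0.297, so cos²(θ − 130°) = 0.297 / 0.396 = 0.7499.
θ − 130° = arccos(√0.7499) = 30.0°, giving θ ≈ 130 + 30.0 = 160.0°.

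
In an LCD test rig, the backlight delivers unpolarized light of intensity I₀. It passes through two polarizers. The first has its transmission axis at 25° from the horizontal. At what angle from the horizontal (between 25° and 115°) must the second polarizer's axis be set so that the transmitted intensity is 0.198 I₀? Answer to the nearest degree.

θ ≈ 76°

Unpolarized light through the first polarizer → I₁ = ½ I₀, now polarized at 25°.
Need I₂/I₀ = 0.198, so cos²(θ − 25°) = 0.198 / 0.5 = 0.396.
θ − 25° = arccos(√0.396) = 51.0°, giving θ ≈ 25 + 51.0 = 76.0°.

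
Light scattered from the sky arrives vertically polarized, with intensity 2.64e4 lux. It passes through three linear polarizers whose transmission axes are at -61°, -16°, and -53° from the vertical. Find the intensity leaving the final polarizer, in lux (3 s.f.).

I₁ = 2.64e4 lux · cos²(61°) = 6205 lux.
I₂ = I₁ · cos²(45°) = 6205 · 0.5 = 3103 lux.
I₃ = I₂ · cos²(37°) = 3103 · 0.6378 = 1979 lux.

I ≈ 1980 lux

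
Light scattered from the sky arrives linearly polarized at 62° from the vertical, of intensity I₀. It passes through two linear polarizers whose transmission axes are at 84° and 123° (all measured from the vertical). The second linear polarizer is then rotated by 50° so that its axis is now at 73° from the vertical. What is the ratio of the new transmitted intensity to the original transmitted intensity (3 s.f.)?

I_new/I_old ≈ 1.60

Before rotation:
I₁ = I₀ cos²(84° − 62°) = I₀ cos²(22°) = 0.8597 I₀.
I₂ = I₁ cos²(123° − 84°) = 0.8597 I₀ · cos²(39°) = 0.5192 I₀.
After rotation:
I₁ = I₀ cos²(84° − 62°) = I₀ cos²(22°) = 0.8597 I₀.
I₂ = I₁ cos²(73° − 84°) = 0.8597 I₀ · cos²(11°) = 0.8284 I₀.
Ratio = 0.8284 / 0.5192 = 1.595.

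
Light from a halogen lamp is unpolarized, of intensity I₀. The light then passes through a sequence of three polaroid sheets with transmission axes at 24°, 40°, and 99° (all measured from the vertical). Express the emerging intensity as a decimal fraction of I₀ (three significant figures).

Unpolarized light through the first polarizer → I₁ = ½ I₀, now polarized at 24°.
I₂ = I₁ cos²(40° − 24°) = 0.5 I₀ · cos²(16°) = 0.462 I₀.
I₃ = I₂ cos²(99° − 40°) = 0.462 I₀ · cos²(59°) = 0.1226 I₀.
Transmitted fraction = 0.1226.

≈ 0.123 I₀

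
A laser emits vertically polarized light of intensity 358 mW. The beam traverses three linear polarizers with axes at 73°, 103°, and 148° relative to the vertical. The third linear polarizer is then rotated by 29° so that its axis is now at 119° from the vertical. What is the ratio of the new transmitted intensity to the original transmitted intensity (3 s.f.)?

Before rotation:
By Malus's law, I₁ = I₀ cos²(73° − 0°) = I₀ cos²(73°) = 0.08548 I₀.
I₂ = I₁ cos²(103° − 73°) = 0.08548 I₀ · cos²(30°) = 0.06411 I₀.
I₃ = I₂ cos²(148° − 103°) = 0.06411 I₀ · cos²(45°) = 0.03206 I₀.
After rotation:
I₁ = I₀ cos²(73° − 0°) = I₀ cos²(73°) = 0.08548 I₀.
I₂ = I₁ cos²(103° − 73°) = 0.08548 I₀ · cos²(30°) = 0.06411 I₀.
I₃ = I₂ cos²(119° − 103°) = 0.06411 I₀ · cos²(16°) = 0.05924 I₀.
Ratio = 0.05924 / 0.03206 = 1.848.

I_new/I_old ≈ 1.85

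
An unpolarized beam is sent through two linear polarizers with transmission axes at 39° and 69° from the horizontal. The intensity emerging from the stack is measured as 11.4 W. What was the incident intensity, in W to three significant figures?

Unpolarized light through the first polarizer → I₁ = ½ I₀, now polarized at 39°.
I₂ = I₁ cos²(69° − 39°) = 0.5 I₀ · cos²(30°) = 0.375 I₀.
So 11.4 W = 0.375 I₀, giving I₀ = 11.4/0.375 = 30.4 W.

I₀ ≈ 30.4 W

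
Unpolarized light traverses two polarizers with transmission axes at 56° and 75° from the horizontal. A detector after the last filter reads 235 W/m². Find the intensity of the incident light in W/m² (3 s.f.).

Unpolarized light through the first polarizer → I₁ = ½ I₀, now polarized at 56°.
I₂ = I₁ cos²(75° − 56°) = 0.5 I₀ · cos²(19°) = 0.447 I₀.
So 235 W/m² = 0.447 I₀, giving I₀ = 235/0.447 = 525.7 W/m².

I₀ ≈ 526 W/m²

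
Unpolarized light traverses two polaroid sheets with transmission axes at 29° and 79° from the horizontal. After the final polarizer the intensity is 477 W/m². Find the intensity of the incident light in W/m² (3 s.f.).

I₀ ≈ 2310 W/m²

Unpolarized light through the first polarizer → I₁ = ½ I₀, now polarized at 29°.
I₂ = I₁ cos²(79° − 29°) = 0.5 I₀ · cos²(50°) = 0.2066 I₀.
So 477 W/m² = 0.2066 I₀, giving I₀ = 477/0.2066 = 2309 W/m².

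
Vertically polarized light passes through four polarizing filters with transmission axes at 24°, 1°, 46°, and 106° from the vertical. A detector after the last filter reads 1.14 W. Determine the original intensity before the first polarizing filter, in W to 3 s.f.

I₀ ≈ 12.9 W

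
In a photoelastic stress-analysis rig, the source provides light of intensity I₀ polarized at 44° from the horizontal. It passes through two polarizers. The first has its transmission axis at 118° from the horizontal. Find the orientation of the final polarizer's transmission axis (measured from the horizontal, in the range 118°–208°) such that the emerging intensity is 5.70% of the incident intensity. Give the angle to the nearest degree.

I₁ = I₀ cos²(118° − 44°) = I₀ cos²(74°) = 0.07598 I₀.
Need I₂/I₀ = 0.057, so cos²(θ − 118°) = 0.057 / 0.07598 = 0.7502.
θ − 118° = arccos(√0.7502) = 30.0°, giving θ ≈ 118 + 30.0 = 148.0°.

θ ≈ 148°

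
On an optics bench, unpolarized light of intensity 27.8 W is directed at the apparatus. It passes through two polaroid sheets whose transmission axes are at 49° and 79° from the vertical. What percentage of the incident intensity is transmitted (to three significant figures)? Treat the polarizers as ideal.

Unpolarized light through the first polarizer → I₁ = 27.8 W/2 = 13.9 W, polarized at 49°.
I₂ = I₁ · cos²(30°) = 13.9 · 0.75 = 10.43 W.
That is 37.5% of the incident intensity.

≈ 37.5%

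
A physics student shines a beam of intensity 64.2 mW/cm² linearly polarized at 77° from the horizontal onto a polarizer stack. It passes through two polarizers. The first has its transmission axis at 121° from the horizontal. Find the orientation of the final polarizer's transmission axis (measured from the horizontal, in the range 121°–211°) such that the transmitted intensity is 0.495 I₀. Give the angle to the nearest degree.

By Malus's law, I₁ = I₀ cos²(121° − 77°) = I₀ cos²(44°) = 0.5174 I₀.
Need I₂/I₀ = 0.495, so cos²(θ − 121°) = 0.495 / 0.5174 = 0.9566.
θ − 121° = arccos(√0.9566) = 12.0°, giving θ ≈ 121 + 12.0 = 133.0°.

θ ≈ 133°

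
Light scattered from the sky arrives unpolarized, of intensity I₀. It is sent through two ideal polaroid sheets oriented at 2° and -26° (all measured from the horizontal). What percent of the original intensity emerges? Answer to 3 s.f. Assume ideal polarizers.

Unpolarized light through the first polarizer → I₁ = ½ I₀, now polarized at 2°.
I₂ = I₁ cos²(-26° − 2°) = 0.5 I₀ · cos²(28°) = 0.3898 I₀.
That is 38.98% of the incident intensity.

≈ 39.0%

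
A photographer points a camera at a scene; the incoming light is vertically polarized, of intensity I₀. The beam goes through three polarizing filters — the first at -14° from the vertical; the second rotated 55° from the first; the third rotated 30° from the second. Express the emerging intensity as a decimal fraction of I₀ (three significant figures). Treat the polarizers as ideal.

≈ 0.232 I₀

By Malus's law, I₁ = I₀ cos²(-14° − 0°) = I₀ cos²(14°) = 0.9415 I₀.
I₂ = I₁ cos²(55°) = 0.9415 · 0.329 I₀ = 0.3097 I₀.
I₃ = I₂ cos²(30°) = 0.3097 · 0.75 I₀ = 0.2323 I₀.
Transmitted fraction = 0.2323.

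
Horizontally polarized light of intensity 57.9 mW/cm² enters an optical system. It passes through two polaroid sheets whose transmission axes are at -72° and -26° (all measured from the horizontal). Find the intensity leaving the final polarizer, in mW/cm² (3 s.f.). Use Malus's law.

I ≈ 2.67 mW/cm²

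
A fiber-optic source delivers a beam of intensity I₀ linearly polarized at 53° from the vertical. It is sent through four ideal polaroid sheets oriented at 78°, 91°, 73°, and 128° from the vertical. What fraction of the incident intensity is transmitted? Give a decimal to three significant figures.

≈ 0.232 I₀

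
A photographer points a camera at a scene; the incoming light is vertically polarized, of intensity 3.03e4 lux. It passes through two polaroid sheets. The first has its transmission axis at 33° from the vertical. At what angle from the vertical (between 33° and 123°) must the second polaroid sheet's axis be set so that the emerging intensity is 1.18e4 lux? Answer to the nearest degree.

θ ≈ 75°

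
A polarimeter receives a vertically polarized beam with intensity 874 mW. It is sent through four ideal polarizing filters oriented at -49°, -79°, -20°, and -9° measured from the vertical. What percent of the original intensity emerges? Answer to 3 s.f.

≈ 8.25%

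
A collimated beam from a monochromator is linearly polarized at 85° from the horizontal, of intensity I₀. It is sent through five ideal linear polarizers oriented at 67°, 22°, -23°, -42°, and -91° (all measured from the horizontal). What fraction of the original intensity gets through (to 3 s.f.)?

≈ 0.0870 I₀

By Malus's law, I₁ = I₀ cos²(67° − 85°) = I₀ cos²(18°) = 0.9045 I₀.
I₂ = I₁ cos²(22° − 67°) = 0.9045 I₀ · cos²(45°) = 0.4523 I₀.
I₃ = I₂ cos²(-23° − 22°) = 0.4523 I₀ · cos²(45°) = 0.2261 I₀.
I₄ = I₃ cos²(-42° + 23°) = 0.2261 I₀ · cos²(19°) = 0.2022 I₀.
I₅ = I₄ cos²(-91° + 42°) = 0.2022 I₀ · cos²(49°) = 0.08701 I₀.
Transmitted fraction = 0.08701.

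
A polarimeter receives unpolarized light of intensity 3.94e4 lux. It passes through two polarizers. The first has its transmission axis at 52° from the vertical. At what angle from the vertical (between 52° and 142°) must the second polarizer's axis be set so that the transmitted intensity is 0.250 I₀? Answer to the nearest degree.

θ ≈ 97°

Unpolarized light through the first polarizer → I₁ = ½ I₀, now polarized at 52°.
Need I₂/I₀ = 0.25, so cos²(θ − 52°) = 0.25 / 0.5 = 0.5.
θ − 52° = arccos(√0.5) = 45.0°, giving θ ≈ 52 + 45.0 = 97.0°.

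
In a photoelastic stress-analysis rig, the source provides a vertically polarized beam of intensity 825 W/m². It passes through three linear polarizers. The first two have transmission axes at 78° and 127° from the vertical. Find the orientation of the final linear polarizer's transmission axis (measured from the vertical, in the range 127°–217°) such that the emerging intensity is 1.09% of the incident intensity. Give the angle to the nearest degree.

θ ≈ 167°

I₁ = I₀ cos²(78° − 0°) = I₀ cos²(78°) = 0.04323 I₀.
I₂ = I₁ cos²(127° − 78°) = 0.04323 I₀ · cos²(49°) = 0.01861 I₀.
Need I₃/I₀ = 0.0109, so cos²(θ − 127°) = 0.0109 / 0.01861 = 0.5858.
θ − 127° = arccos(√0.5858) = 40.1°, giving θ ≈ 127 + 40.1 = 167.1°.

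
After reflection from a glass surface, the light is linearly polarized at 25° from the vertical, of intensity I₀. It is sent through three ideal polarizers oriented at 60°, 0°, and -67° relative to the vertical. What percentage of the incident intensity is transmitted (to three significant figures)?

I₁ = I₀ cos²(60° − 25°) = I₀ cos²(35°) = 0.671 I₀.
I₂ = I₁ cos²(0° − 60°) = 0.671 I₀ · cos²(60°) = 0.1678 I₀.
I₃ = I₂ cos²(-67° − 0°) = 0.1678 I₀ · cos²(67°) = 0.02561 I₀.
That is 2.561% of the incident intensity.

≈ 2.56%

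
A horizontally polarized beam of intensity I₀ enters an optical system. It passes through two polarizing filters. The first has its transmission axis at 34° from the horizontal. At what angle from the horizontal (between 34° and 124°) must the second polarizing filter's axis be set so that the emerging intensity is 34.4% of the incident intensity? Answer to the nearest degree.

θ ≈ 79°

I₁ = I₀ cos²(34° − 0°) = I₀ cos²(34°) = 0.6873 I₀.
Need I₂/I₀ = 0.344, so cos²(θ − 34°) = 0.344 / 0.6873 = 0.5005.
θ − 34° = arccos(√0.5005) = 45.0°, giving θ ≈ 34 + 45.0 = 79.0°.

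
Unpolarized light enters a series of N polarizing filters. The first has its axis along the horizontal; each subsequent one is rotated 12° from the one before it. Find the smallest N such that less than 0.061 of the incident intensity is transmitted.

N = 49

First polarizer halves the unpolarized light: factor 1/2.
Each further stage multiplies by cos²(12°) = 0.9568.
After N polarizers: T = 0.5·0.9568^(N−1). Require T < 0.061 ⇒ N−1 > ln(0.061/0.5)/ln(0.9568) = 47.61, so N−1 ≥ 48 and N = 49.
Check: N=49 gives T = 0.05995 < 0.061; N=48 gives T = 0.06266.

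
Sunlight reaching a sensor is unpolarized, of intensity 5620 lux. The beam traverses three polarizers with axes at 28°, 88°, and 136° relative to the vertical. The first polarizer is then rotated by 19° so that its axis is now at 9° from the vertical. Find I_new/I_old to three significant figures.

Before rotation:
Unpolarized light through the first polarizer → I₁ = ½ I₀, now polarized at 28°.
I₂ = I₁ cos²(88° − 28°) = 0.5 I₀ · cos²(60°) = 0.125 I₀.
I₃ = I₂ cos²(136° − 88°) = 0.125 I₀ · cos²(48°) = 0.05597 I₀.
After rotation:
Unpolarized light through the first polarizer → I₁ = ½ I₀, now polarized at 9°.
I₂ = I₁ cos²(88° − 9°) = 0.5 I₀ · cos²(79°) = 0.0182 I₀.
I₃ = I₂ cos²(136° − 88°) = 0.0182 I₀ · cos²(48°) = 0.008151 I₀.
Ratio = 0.008151 / 0.05597 = 0.1456.

I_new/I_old ≈ 0.146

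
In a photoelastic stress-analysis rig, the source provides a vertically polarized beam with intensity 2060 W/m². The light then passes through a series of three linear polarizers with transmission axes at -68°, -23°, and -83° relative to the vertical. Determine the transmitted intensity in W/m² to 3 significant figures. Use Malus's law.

I ≈ 36.1 W/m²

By Malus's law, I₁ = 2060 W/m² · cos²(68°) = 289.1 W/m².
I₂ = I₁ · cos²(45°) = 289.1 · 0.5 = 144.5 W/m².
I₃ = I₂ · cos²(60°) = 144.5 · 0.25 = 36.14 W/m².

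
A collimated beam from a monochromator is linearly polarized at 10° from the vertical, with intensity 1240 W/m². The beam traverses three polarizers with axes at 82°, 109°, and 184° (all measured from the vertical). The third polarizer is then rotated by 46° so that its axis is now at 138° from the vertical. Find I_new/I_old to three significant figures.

Before rotation:
I₁ = I₀ cos²(82° − 10°) = I₀ cos²(72°) = 0.09549 I₀.
I₂ = I₁ cos²(109° − 82°) = 0.09549 I₀ · cos²(27°) = 0.07581 I₀.
I₃ = I₂ cos²(184° − 109°) = 0.07581 I₀ · cos²(75°) = 0.005078 I₀.
After rotation:
I₁ = I₀ cos²(82° − 10°) = I₀ cos²(72°) = 0.09549 I₀.
I₂ = I₁ cos²(109° − 82°) = 0.09549 I₀ · cos²(27°) = 0.07581 I₀.
I₃ = I₂ cos²(138° − 109°) = 0.07581 I₀ · cos²(29°) = 0.05799 I₀.
Ratio = 0.05799 / 0.005078 = 11.42.

I_new/I_old ≈ 11.4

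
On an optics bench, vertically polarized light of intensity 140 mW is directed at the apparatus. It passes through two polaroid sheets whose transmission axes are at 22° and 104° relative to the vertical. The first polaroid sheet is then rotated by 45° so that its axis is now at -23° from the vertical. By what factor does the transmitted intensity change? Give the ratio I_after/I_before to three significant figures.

I_new/I_old ≈ 18.4

Before rotation:
I₁ = I₀ cos²(22° − 0°) = I₀ cos²(22°) = 0.8597 I₀.
I₂ = I₁ cos²(104° − 22°) = 0.8597 I₀ · cos²(82°) = 0.01665 I₀.
After rotation:
I₁ = I₀ cos²(-23° − 0°) = I₀ cos²(23°) = 0.8473 I₀.
Angle between axes 1 and 2: 53°. I₂ = 0.8473 I₀ · cos²(53°) = 0.3069 I₀.
Ratio = 0.3069 / 0.01665 = 18.43.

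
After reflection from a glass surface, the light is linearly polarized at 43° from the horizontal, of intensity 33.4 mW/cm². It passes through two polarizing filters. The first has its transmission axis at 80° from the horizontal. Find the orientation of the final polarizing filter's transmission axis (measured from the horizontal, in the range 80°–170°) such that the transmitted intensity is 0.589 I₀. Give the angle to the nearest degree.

I₁ = I₀ cos²(80° − 43°) = I₀ cos²(37°) = 0.6378 I₀.
Need I₂/I₀ = 0.589, so cos²(θ − 80°) = 0.589 / 0.6378 = 0.9235.
θ − 80° = arccos(√0.9235) = 16.1°, giving θ ≈ 80 + 16.1 = 96.1°.

θ ≈ 96°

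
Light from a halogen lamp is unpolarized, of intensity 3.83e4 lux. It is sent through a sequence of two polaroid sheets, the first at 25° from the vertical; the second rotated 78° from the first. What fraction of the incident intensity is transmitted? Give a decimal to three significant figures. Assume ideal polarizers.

I/I₀ ≈ 0.0216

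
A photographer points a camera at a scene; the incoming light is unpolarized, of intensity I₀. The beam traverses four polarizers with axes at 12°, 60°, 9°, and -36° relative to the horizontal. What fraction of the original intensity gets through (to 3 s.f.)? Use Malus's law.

≈ 0.0443 I₀

Unpolarized light through the first polarizer → I₁ = ½ I₀, now polarized at 12°.
I₂ = I₁ cos²(60° − 12°) = 0.5 I₀ · cos²(48°) = 0.2239 I₀.
I₃ = I₂ cos²(9° − 60°) = 0.2239 I₀ · cos²(51°) = 0.08866 I₀.
I₄ = I₃ cos²(-36° − 9°) = 0.08866 I₀ · cos²(45°) = 0.04433 I₀.
Transmitted fraction = 0.04433.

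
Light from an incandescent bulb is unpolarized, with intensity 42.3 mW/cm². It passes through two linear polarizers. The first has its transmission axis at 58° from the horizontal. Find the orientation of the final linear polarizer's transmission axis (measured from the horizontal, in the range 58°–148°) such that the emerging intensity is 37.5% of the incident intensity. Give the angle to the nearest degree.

θ ≈ 88°

Unpolarized light through the first polarizer → I₁ = ½ I₀, now polarized at 58°.
Need I₂/I₀ = 0.375, so cos²(θ − 58°) = 0.375 / 0.5 = 0.75.
θ − 58° = arccos(√0.75) = 30.0°, giving θ ≈ 58 + 30.0 = 88.0°.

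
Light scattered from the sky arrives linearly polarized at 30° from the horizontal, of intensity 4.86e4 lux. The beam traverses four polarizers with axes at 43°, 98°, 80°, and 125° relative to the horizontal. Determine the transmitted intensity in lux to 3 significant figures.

I₁ = 4.86e4 lux · cos²(13°) = 4.614e+04 lux.
I₂ = I₁ · cos²(55°) = 4.614e+04 · 0.329 = 1.518e+04 lux.
I₃ = I₂ · cos²(18°) = 1.518e+04 · 0.9045 = 1.373e+04 lux.
I₄ = I₃ · cos²(45°) = 1.373e+04 · 0.5 = 6865 lux.

I ≈ 6870 lux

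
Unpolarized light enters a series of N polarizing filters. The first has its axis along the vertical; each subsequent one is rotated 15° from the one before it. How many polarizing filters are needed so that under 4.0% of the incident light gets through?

First polarizer halves the unpolarized light: factor 1/2.
Each further stage multiplies by cos²(15°) = 0.933.
After N polarizers: T = 0.5·0.933^(N−1). Require T < 0.040 ⇒ N−1 > ln(0.040/0.5)/ln(0.933) = 36.43, so N−1 ≥ 37 and N = 38.
Check: N=38 gives T = 0.03844 < 0.040; N=37 gives T = 0.0412.

N = 38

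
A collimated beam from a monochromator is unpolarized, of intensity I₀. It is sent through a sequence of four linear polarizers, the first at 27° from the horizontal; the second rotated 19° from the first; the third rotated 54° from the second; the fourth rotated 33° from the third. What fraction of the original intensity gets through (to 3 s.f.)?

Unpolarized light through the first polarizer → I₁ = ½ I₀, now polarized at 27°.
I₂ = I₁ cos²(19°) = 0.5 · 0.894 I₀ = 0.447 I₀.
I₃ = I₂ cos²(54°) = 0.447 · 0.3455 I₀ = 0.1544 I₀.
I₄ = I₃ cos²(33°) = 0.1544 · 0.7034 I₀ = 0.1086 I₀.
Transmitted fraction = 0.1086.

≈ 0.109 I₀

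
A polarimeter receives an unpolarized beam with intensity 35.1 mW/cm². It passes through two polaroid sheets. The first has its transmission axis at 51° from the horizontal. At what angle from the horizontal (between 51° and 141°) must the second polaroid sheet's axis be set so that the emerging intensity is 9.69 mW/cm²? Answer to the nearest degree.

Unpolarized light through the first polarizer → I₁ = ½ I₀, now polarized at 51°.
Target fraction: 9.69 / 35.1 mW/cm² = 0.2761 of I₀.
Need I₂/I₀ = 0.2761, so cos²(θ − 51°) = 0.2761 / 0.5 = 0.5521.
θ − 51° = arccos(√0.5521) = 42.0°, giving θ ≈ 51 + 42.0 = 93.0°.

θ ≈ 93°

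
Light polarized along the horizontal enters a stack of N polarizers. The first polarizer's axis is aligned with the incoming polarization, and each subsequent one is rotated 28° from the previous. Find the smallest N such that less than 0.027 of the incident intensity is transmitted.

First polarizer is aligned with the polarization: full transmission.
Each further stage multiplies by cos²(28°) = 0.7796.
After N polarizers: T = 0.7796^(N−1). Require T < 0.027 ⇒ N−1 > ln(0.027)/ln(0.7796) = 14.51, so N−1 ≥ 15 and N = 16.
Check: N=16 gives T = 0.02388 < 0.027; N=15 gives T = 0.03063.

N = 16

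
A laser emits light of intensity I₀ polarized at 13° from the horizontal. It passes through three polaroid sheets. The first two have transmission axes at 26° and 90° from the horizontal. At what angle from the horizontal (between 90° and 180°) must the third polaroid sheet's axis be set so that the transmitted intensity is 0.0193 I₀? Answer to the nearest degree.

By Malus's law, I₁ = I₀ cos²(26° − 13°) = I₀ cos²(13°) = 0.9494 I₀.
I₂ = I₁ cos²(90° − 26°) = 0.9494 I₀ · cos²(64°) = 0.1824 I₀.
Need I₃/I₀ = 0.0193, so cos²(θ − 90°) = 0.0193 / 0.1824 = 0.1058.
θ − 90° = arccos(√0.1058) = 71.0°, giving θ ≈ 90 + 71.0 = 161.0°.

θ ≈ 161°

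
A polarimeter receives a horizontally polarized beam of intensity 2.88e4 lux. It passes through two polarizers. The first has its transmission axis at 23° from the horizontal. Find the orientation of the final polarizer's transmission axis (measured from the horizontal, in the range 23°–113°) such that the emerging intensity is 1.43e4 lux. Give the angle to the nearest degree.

θ ≈ 63°

I₁ = I₀ cos²(23° − 0°) = I₀ cos²(23°) = 0.8473 I₀.
Target fraction: 1.43e4 / 2.88e4 lux = 0.4965 of I₀.
Need I₂/I₀ = 0.4965, so cos²(θ − 23°) = 0.4965 / 0.8473 = 0.586.
θ − 23° = arccos(√0.586) = 40.0°, giving θ ≈ 23 + 40.0 = 63.0°.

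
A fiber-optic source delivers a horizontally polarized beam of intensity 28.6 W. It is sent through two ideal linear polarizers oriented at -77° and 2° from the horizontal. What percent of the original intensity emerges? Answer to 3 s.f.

By Malus's law, I₁ = 28.6 W · cos²(77°) = 1.447 W.
I₂ = I₁ · cos²(79°) = 1.447 · 0.03641 = 0.05269 W.
That is 0.1842% of the incident intensity.

≈ 0.184%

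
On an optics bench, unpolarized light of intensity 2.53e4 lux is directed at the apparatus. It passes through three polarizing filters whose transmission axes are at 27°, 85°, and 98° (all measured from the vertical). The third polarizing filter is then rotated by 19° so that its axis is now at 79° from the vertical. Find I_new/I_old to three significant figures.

I_new/I_old ≈ 1.04

Before rotation:
Unpolarized light through the first polarizer → I₁ = ½ I₀, now polarized at 27°.
I₂ = I₁ cos²(85° − 27°) = 0.5 I₀ · cos²(58°) = 0.1404 I₀.
I₃ = I₂ cos²(98° − 85°) = 0.1404 I₀ · cos²(13°) = 0.1333 I₀.
After rotation:
Unpolarized light through the first polarizer → I₁ = ½ I₀, now polarized at 27°.
I₂ = I₁ cos²(85° − 27°) = 0.5 I₀ · cos²(58°) = 0.1404 I₀.
I₃ = I₂ cos²(79° − 85°) = 0.1404 I₀ · cos²(6°) = 0.1389 I₀.
Ratio = 0.1389 / 0.1333 = 1.042.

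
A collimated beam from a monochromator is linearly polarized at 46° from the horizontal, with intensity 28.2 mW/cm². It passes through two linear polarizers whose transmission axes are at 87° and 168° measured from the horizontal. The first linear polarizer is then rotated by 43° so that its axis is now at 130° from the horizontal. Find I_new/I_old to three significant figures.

Before rotation:
I₁ = I₀ cos²(87° − 46°) = I₀ cos²(41°) = 0.5696 I₀.
I₂ = I₁ cos²(168° − 87°) = 0.5696 I₀ · cos²(81°) = 0.01394 I₀.
After rotation:
I₁ = I₀ cos²(130° − 46°) = I₀ cos²(84°) = 0.01093 I₀.
I₂ = I₁ cos²(168° − 130°) = 0.01093 I₀ · cos²(38°) = 0.006785 I₀.
Ratio = 0.006785 / 0.01394 = 0.4868.

I_new/I_old ≈ 0.487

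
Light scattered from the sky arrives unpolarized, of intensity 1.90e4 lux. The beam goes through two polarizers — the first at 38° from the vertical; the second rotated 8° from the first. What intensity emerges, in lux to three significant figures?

Unpolarized light through the first polarizer → I₁ = 1.90e4 lux/2 = 9500 lux, polarized at 38°.
I₂ = I₁ · cos²(8°) = 9500 · 0.9806 = 9316 lux.

I ≈ 9320 lux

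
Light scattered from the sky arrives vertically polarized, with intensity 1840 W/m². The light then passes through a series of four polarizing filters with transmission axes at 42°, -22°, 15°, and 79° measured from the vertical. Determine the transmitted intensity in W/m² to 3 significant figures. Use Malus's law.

I ≈ 23.9 W/m²

By Malus's law, I₁ = 1840 W/m² · cos²(42°) = 1016 W/m².
I₂ = I₁ · cos²(64°) = 1016 · 0.1922 = 195.3 W/m².
I₃ = I₂ · cos²(37°) = 195.3 · 0.6378 = 124.6 W/m².
I₄ = I₃ · cos²(64°) = 124.6 · 0.1922 = 23.93 W/m².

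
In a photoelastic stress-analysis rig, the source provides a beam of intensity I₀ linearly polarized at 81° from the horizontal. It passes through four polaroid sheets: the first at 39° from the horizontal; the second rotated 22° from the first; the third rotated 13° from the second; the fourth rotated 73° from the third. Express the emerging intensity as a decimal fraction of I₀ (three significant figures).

≈ 0.0385 I₀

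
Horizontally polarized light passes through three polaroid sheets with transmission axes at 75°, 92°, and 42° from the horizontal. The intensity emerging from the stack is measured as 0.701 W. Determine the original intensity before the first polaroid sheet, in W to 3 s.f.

I₀ ≈ 27.7 W

By Malus's law, I₁ = I₀ cos²(75° − 0°) = I₀ cos²(75°) = 0.06699 I₀.
I₂ = I₁ cos²(92° − 75°) = 0.06699 I₀ · cos²(17°) = 0.06126 I₀.
I₃ = I₂ cos²(42° − 92°) = 0.06126 I₀ · cos²(50°) = 0.02531 I₀.
So 0.701 W = 0.02531 I₀, giving I₀ = 0.701/0.02531 = 27.69 W.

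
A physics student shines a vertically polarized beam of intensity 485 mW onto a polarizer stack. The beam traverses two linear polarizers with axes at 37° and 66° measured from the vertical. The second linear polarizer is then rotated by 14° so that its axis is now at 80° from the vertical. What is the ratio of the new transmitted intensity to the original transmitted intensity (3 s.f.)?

I_new/I_old ≈ 0.699

Before rotation:
I₁ = I₀ cos²(37° − 0°) = I₀ cos²(37°) = 0.6378 I₀.
I₂ = I₁ cos²(66° − 37°) = 0.6378 I₀ · cos²(29°) = 0.4879 I₀.
After rotation:
I₁ = I₀ cos²(37° − 0°) = I₀ cos²(37°) = 0.6378 I₀.
I₂ = I₁ cos²(80° − 37°) = 0.6378 I₀ · cos²(43°) = 0.3412 I₀.
Ratio = 0.3412 / 0.4879 = 0.6992.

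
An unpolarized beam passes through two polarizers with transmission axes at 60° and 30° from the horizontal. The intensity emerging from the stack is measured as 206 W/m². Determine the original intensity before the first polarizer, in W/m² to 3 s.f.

I₀ ≈ 549 W/m²

Unpolarized light through the first polarizer → I₁ = ½ I₀, now polarized at 60°.
I₂ = I₁ cos²(30° − 60°) = 0.5 I₀ · cos²(30°) = 0.375 I₀.
So 206 W/m² = 0.375 I₀, giving I₀ = 206/0.375 = 549.3 W/m².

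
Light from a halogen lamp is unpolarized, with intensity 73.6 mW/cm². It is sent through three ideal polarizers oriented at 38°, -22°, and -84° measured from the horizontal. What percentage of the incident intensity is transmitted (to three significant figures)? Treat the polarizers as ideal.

≈ 2.76%

Unpolarized light through the first polarizer → I₁ = 73.6 mW/cm²/2 = 36.8 mW/cm², polarized at 38°.
I₂ = I₁ · cos²(60°) = 36.8 · 0.25 = 9.2 mW/cm².
I₃ = I₂ · cos²(62°) = 9.2 · 0.2204 = 2.028 mW/cm².
That is 2.755% of the incident intensity.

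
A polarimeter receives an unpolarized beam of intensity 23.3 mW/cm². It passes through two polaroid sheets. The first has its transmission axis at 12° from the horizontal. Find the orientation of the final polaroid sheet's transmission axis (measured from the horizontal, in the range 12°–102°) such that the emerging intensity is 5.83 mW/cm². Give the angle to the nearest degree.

θ ≈ 57°

Unpolarized light through the first polarizer → I₁ = ½ I₀, now polarized at 12°.
Target fraction: 5.83 / 23.3 mW/cm² = 0.2502 of I₀.
Need I₂/I₀ = 0.2502, so cos²(θ − 12°) = 0.2502 / 0.5 = 0.5004.
θ − 12° = arccos(√0.5004) = 45.0°, giving θ ≈ 12 + 45.0 = 57.0°.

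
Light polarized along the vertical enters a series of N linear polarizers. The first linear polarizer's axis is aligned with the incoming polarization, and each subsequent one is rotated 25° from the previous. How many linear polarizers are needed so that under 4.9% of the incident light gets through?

First polarizer is aligned with the polarization: full transmission.
Each further stage multiplies by cos²(25°) = 0.8214.
After N polarizers: T = 0.8214^(N−1). Require T < 0.049 ⇒ N−1 > ln(0.049)/ln(0.8214) = 15.33, so N−1 ≥ 16 and N = 17.
Check: N=17 gives T = 0.04294 < 0.049; N=16 gives T = 0.05227.

N = 17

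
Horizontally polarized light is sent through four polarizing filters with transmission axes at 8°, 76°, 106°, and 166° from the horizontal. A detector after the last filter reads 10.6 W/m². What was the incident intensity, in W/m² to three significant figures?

I₁ = I₀ cos²(8° − 0°) = I₀ cos²(8°) = 0.9806 I₀.
I₂ = I₁ cos²(76° − 8°) = 0.9806 I₀ · cos²(68°) = 0.1376 I₀.
I₃ = I₂ cos²(106° − 76°) = 0.1376 I₀ · cos²(30°) = 0.1032 I₀.
I₄ = I₃ cos²(166° − 106°) = 0.1032 I₀ · cos²(60°) = 0.0258 I₀.
So 10.6 W/m² = 0.0258 I₀, giving I₀ = 10.6/0.0258 = 410.8 W/m².

I₀ ≈ 411 W/m²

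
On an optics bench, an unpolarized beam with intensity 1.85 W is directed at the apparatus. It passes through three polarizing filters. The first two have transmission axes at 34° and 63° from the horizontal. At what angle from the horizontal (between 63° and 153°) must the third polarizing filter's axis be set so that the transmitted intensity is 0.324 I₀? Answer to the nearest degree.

Unpolarized light through the first polarizer → I₁ = ½ I₀, now polarized at 34°.
I₂ = I₁ cos²(63° − 34°) = 0.5 I₀ · cos²(29°) = 0.3825 I₀.
Need I₃/I₀ = 0.324, so cos²(θ − 63°) = 0.324 / 0.3825 = 0.8471.
θ − 63° = arccos(√0.8471) = 23.0°, giving θ ≈ 63 + 23.0 = 86.0°.

θ ≈ 86°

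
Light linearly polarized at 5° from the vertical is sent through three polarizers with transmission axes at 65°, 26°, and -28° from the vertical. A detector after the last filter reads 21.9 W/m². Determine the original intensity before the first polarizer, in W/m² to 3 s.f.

I₀ ≈ 420 W/m²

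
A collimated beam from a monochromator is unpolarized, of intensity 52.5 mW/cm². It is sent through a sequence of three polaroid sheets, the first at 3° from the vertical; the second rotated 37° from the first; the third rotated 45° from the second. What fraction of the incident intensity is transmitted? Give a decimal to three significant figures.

Unpolarized light through the first polarizer → I₁ = 52.5 mW/cm²/2 = 26.25 mW/cm², polarized at 3°.
I₂ = I₁ · cos²(37°) = 26.25 · 0.6378 = 16.74 mW/cm².
I₃ = I₂ · cos²(45°) = 16.74 · 0.5 = 8.371 mW/cm².
Transmitted fraction = 0.1595.

I/I₀ ≈ 0.159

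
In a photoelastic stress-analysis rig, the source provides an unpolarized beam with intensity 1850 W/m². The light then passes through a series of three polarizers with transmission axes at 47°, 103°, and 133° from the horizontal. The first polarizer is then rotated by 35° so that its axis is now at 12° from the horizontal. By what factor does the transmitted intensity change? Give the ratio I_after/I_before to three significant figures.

I_new/I_old ≈ 0.000974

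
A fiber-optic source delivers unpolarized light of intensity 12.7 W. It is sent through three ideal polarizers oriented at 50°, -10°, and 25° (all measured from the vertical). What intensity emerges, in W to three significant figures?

I ≈ 1.07 W

Unpolarized light through the first polarizer → I₁ = 12.7 W/2 = 6.35 W, polarized at 50°.
I₂ = I₁ · cos²(60°) = 6.35 · 0.25 = 1.588 W.
I₃ = I₂ · cos²(35°) = 1.588 · 0.671 = 1.065 W.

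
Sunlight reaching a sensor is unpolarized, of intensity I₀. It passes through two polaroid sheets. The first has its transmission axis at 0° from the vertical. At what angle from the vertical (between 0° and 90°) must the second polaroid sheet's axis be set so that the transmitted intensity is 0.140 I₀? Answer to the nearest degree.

Unpolarized light through the first polarizer → I₁ = ½ I₀, now polarized at 0°.
Need I₂/I₀ = 0.14, so cos²(θ − 0°) = 0.14 / 0.5 = 0.28.
θ − 0° = arccos(√0.28) = 58.1°, giving θ ≈ 0 + 58.1 = 58.1°.

θ ≈ 58°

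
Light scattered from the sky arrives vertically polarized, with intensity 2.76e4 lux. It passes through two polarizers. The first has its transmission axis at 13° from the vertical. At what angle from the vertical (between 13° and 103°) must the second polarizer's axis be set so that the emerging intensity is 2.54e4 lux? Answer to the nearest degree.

θ ≈ 23°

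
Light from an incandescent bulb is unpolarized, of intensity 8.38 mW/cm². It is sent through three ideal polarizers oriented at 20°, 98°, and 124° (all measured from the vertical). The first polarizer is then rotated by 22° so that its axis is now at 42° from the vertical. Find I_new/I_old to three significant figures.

I_new/I_old ≈ 7.23

Before rotation:
Unpolarized light through the first polarizer → I₁ = ½ I₀, now polarized at 20°.
I₂ = I₁ cos²(98° − 20°) = 0.5 I₀ · cos²(78°) = 0.02161 I₀.
I₃ = I₂ cos²(124° − 98°) = 0.02161 I₀ · cos²(26°) = 0.01746 I₀.
After rotation:
Unpolarized light through the first polarizer → I₁ = ½ I₀, now polarized at 42°.
I₂ = I₁ cos²(98° − 42°) = 0.5 I₀ · cos²(56°) = 0.1563 I₀.
I₃ = I₂ cos²(124° − 98°) = 0.1563 I₀ · cos²(26°) = 0.1263 I₀.
Ratio = 0.1263 / 0.01746 = 7.234.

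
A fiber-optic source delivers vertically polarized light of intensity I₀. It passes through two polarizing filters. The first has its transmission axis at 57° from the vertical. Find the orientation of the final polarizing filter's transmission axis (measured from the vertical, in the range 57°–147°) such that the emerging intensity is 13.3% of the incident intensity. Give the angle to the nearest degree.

I₁ = I₀ cos²(57° − 0°) = I₀ cos²(57°) = 0.2966 I₀.
Need I₂/I₀ = 0.133, so cos²(θ − 57°) = 0.133 / 0.2966 = 0.4484.
θ − 57° = arccos(√0.4484) = 48.0°, giving θ ≈ 57 + 48.0 = 105.0°.

θ ≈ 105°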